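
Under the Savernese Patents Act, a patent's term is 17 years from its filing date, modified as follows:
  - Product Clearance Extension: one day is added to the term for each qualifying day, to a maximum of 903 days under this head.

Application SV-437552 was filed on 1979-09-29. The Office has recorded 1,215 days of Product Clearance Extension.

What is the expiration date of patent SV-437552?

Base term: filing date + 17 years → 29 September 1996.
Product Clearance Extension: 1215 days claimed exceeds the 903-day cap, so +903 days → 21 March 1999.

March 21, 1999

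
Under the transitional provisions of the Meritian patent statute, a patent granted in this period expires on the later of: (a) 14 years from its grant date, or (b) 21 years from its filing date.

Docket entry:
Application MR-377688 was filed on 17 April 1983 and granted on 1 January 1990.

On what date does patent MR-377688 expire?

(a) grant + 14 years → 1 January 2004.
(b) filing + 21 years → 17 April 2004.
Later of the two: 17 April 2004.

April 17, 2004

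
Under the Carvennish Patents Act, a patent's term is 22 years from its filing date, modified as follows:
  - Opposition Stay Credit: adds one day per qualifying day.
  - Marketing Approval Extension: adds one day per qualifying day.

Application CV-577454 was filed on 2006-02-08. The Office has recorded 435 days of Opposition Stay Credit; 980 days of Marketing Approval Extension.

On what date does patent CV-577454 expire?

December 24, 2031

Base term: filing date + 22 years → 8 February 2028.
Opposition Stay Credit: +435 days → 18 April 2029.
Marketing Approval Extension: +980 days → 24 December 2031.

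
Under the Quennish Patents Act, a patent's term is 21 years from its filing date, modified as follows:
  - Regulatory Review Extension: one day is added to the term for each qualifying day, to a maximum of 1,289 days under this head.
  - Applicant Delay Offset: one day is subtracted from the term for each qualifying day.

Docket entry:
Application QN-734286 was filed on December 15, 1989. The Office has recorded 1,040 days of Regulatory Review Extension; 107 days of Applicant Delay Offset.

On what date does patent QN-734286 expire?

2013-07-05

Base term: filing date + 21 years → 15 December 2010.
Regulatory Review Extension: 1040 days (within the 1289-day cap) → +1040 days → 20 October 2013.
Applicant Delay Offset: −107 days → 5 July 2013.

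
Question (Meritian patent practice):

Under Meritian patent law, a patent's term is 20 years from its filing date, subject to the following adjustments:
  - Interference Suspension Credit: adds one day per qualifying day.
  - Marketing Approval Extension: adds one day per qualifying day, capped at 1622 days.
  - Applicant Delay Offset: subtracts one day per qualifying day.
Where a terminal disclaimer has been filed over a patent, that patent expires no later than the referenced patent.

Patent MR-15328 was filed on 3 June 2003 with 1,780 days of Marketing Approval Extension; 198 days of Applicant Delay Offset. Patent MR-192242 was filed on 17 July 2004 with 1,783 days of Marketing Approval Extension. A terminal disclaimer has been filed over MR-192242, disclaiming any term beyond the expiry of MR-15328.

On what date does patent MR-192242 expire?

2027-04-27

Natural term of MR-192242:
  Base: filing + 20 years → 17 July 2024.
  Marketing Approval Extension: 1783 days claimed exceeds the 1622-day cap, so +1622 days → 25 December 2028.
Expiry of referenced patent MR-15328:
  Base: filing + 20 years → 3 June 2023.
  Marketing Approval Extension: 1780 days claimed exceeds the 1622-day cap, so +1622 days → 11 November 2027.
  Applicant Delay Offset: −198 days → 27 April 2027.
Terminal disclaimer: MR-192242 expires on the earlier of 25 December 2028 and 27 April 2027.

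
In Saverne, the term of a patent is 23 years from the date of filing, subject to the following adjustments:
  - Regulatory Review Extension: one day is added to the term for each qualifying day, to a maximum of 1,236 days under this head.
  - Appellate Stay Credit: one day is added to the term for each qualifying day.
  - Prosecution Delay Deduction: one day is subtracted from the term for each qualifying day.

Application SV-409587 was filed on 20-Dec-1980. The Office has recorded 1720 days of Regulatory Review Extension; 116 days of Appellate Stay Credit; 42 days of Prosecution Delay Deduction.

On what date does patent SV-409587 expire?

2007-07-22

Base term: filing date + 23 years → 20 December 2003.
Regulatory Review Extension: 1720 days claimed exceeds the 1236-day cap, so +1236 days → 9 May 2007.
Appellate Stay Credit: +116 days → 2 September 2007.
Prosecution Delay Deduction: −42 days → 22 July 2007.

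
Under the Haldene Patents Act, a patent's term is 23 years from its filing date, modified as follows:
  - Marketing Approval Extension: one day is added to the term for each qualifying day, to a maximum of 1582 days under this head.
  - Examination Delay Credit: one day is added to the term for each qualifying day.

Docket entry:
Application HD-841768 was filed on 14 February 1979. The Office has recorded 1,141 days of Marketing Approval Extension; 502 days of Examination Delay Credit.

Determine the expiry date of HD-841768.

2006-08-15

Base term: filing date + 23 years → 14 February 2002.
Marketing Approval Extension: 1141 days (within the 1582-day cap) → +1141 days → 31 March 2005.
Examination Delay Credit: +502 days → 15 August 2006.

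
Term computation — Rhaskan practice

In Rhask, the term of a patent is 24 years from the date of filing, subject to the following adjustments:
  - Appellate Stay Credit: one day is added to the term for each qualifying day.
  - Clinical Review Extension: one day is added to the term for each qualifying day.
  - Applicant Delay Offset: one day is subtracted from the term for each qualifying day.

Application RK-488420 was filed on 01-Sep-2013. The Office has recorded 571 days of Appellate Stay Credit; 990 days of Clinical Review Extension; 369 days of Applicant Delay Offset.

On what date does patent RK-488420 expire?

December 6, 2040

Base term: filing date + 24 years → 1 September 2037.
Appellate Stay Credit: +571 days → 26 March 2039.
Clinical Review Extension: +990 days → 10 December 2041.
Applicant Delay Offset: −369 days → 6 December 2040.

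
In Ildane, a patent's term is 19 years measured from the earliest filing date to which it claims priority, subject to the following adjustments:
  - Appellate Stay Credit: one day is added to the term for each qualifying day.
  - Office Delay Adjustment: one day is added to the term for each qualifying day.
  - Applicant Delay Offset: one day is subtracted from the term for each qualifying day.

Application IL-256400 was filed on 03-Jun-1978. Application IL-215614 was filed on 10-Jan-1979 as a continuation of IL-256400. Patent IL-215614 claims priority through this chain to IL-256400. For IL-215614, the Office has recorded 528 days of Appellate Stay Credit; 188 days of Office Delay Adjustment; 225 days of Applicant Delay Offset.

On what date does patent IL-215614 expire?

October 7, 1998

Earliest priority filing: 3 June 1978.
Base term: 3 June 1978 + 19 years → 3 June 1997.
Appellate Stay Credit: +528 days → 13 November 1998.
Office Delay Adjustment: +188 days → 20 May 1999.
Applicant Delay Offset: −225 days → 7 October 1998.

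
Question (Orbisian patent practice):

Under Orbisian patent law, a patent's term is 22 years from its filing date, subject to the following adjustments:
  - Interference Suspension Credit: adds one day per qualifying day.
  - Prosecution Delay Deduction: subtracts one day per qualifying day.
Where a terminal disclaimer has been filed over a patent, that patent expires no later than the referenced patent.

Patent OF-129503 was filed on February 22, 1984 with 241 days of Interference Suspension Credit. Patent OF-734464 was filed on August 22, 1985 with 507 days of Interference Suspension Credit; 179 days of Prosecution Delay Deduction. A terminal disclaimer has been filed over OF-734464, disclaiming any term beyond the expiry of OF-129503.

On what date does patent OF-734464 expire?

October 21, 2006

Natural term of OF-734464:
  Base: filing + 22 years → 22 August 2007.
  Interference Suspension Credit: +507 days → 10 January 2009.
  Prosecution Delay Deduction: −179 days → 15 July 2008.
Expiry of referenced patent OF-129503:
  Base: filing + 22 years → 22 February 2006.
  Interference Suspension Credit: +241 days → 21 October 2006.
Terminal disclaimer: OF-734464 expires on the earlier of 15 July 2008 and 21 October 2006.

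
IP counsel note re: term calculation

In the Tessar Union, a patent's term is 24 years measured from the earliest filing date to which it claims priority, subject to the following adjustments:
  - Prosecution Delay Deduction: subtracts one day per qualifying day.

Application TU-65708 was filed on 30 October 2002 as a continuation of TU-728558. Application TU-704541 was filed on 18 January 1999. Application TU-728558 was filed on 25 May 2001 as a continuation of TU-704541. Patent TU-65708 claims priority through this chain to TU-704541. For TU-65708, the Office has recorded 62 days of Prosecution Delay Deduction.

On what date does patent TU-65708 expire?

Earliest priority filing: 18 January 1999.
Base term: 18 January 1999 + 24 years → 18 January 2023.
Prosecution Delay Deduction: −62 days → 17 November 2022.

November 17, 2022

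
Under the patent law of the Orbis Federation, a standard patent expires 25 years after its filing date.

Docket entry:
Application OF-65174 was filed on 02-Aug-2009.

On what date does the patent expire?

August 2, 2034

Filing date + 25 years → 2 August 2034.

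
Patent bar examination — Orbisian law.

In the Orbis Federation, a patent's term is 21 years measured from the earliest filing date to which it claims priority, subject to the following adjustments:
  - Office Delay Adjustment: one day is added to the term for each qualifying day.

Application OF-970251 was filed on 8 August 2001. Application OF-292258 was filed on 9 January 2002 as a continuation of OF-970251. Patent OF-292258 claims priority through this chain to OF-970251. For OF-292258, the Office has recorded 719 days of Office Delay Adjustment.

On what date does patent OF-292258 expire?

2024-07-27

Earliest priority filing: 8 August 2001.
Base term: 8 August 2001 + 21 years → 8 August 2022.
Office Delay Adjustment: +719 days → 27 July 2024.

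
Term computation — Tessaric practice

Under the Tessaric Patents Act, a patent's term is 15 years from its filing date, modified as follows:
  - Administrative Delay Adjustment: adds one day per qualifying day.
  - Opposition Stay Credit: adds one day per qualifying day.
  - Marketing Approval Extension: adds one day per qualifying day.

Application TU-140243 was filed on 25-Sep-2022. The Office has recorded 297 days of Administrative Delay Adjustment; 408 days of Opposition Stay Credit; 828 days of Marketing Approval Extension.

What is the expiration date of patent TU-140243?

December 6, 2041

Base term: filing date + 15 years → 25 September 2037.
Administrative Delay Adjustment: +297 days → 19 July 2038.
Opposition Stay Credit: +408 days → 31 August 2039.
Marketing Approval Extension: +828 days → 6 December 2041.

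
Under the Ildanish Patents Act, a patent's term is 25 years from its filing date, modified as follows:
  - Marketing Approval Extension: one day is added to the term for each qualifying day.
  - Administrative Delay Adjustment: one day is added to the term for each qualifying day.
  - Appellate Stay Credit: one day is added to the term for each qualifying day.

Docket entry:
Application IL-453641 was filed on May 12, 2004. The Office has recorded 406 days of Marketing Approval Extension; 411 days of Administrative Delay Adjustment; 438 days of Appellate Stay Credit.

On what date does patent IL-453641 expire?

Base term: filing date + 25 years → 12 May 2029.
Marketing Approval Extension: +406 days → 22 June 2030.
Administrative Delay Adjustment: +411 days → 7 August 2031.
Appellate Stay Credit: +438 days → 18 October 2032.

October 18, 2032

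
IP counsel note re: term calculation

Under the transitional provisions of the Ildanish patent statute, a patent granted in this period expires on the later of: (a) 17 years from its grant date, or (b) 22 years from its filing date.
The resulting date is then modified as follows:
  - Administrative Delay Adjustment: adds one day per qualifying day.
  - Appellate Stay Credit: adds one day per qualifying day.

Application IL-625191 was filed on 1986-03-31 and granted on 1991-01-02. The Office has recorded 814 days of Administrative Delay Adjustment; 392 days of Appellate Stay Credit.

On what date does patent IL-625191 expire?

July 20, 2011

(a) grant + 17 years → 2 January 2008.
(b) filing + 22 years → 31 March 2008.
Later of the two: 31 March 2008.
Administrative Delay Adjustment: +814 days → 23 June 2010.
Appellate Stay Credit: +392 days → 20 July 2011.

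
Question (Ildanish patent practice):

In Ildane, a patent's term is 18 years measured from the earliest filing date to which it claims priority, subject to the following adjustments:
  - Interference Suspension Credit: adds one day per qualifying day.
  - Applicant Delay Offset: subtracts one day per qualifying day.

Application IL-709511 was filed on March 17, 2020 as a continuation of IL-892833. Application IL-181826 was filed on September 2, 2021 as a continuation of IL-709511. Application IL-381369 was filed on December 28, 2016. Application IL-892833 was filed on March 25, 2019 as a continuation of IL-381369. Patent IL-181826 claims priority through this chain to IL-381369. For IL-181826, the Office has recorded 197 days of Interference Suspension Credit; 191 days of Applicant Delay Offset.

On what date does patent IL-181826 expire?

Earliest priority filing: 28 December 2016.
Base term: 28 December 2016 + 18 years → 28 December 2034.
Interference Suspension Credit: +197 days → 13 July 2035.
Applicant Delay Offset: −191 days → 3 January 2035.

2035-01-03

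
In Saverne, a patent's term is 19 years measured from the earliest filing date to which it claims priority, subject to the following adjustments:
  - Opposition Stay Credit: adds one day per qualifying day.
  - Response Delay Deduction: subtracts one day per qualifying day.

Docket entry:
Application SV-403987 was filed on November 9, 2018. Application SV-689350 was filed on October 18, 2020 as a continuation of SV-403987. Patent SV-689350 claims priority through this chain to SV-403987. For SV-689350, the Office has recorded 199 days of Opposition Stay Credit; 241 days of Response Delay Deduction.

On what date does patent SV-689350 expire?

September 28, 2037

Earliest priority filing: 9 November 2018.
Base term: 9 November 2018 + 19 years → 9 November 2037.
Opposition Stay Credit: +199 days → 27 May 2038.
Response Delay Deduction: −241 days → 28 September 2037.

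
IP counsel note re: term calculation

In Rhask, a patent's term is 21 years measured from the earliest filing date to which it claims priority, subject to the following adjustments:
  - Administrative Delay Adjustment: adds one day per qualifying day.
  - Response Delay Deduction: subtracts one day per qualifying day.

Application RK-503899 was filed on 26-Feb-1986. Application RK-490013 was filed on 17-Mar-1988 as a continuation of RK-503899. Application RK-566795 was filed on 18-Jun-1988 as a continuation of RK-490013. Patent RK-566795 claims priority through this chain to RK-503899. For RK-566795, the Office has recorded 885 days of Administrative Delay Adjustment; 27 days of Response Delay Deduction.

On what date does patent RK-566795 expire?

Earliest priority filing: 26 February 1986.
Base term: 26 February 1986 + 21 years → 26 February 2007.
Administrative Delay Adjustment: +885 days → 30 July 2009.
Response Delay Deduction: −27 days → 3 July 2009.

July 3, 2009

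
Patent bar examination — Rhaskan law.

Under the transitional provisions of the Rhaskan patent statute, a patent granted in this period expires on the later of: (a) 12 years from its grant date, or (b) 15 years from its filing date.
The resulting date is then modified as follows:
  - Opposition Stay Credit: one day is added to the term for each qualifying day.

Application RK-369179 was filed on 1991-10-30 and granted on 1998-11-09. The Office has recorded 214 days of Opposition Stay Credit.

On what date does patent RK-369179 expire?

2011-06-11

(a) grant + 12 years → 9 November 2010.
(b) filing + 15 years → 30 October 2006.
Later of the two: 9 November 2010.
Opposition Stay Credit: +214 days → 11 June 2011.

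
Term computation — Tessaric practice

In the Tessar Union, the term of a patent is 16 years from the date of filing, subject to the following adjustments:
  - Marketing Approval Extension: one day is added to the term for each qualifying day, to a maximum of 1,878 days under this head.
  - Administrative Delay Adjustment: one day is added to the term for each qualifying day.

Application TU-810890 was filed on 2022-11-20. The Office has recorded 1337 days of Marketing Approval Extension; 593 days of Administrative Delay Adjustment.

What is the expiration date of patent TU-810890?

2044-03-03

Base term: filing date + 16 years → 20 November 2038.
Marketing Approval Extension: 1337 days (within the 1878-day cap) → +1337 days → 19 July 2042.
Administrative Delay Adjustment: +593 days → 3 March 2044.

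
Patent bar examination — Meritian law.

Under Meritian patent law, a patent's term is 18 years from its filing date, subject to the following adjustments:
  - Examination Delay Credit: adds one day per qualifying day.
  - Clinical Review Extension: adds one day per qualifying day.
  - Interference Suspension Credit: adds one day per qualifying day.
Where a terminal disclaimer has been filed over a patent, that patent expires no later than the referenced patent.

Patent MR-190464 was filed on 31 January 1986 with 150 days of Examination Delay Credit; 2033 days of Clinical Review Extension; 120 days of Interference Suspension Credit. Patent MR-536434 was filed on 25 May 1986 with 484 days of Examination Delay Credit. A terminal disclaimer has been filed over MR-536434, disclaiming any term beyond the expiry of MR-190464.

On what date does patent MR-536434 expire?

September 21, 2005

Natural term of MR-536434:
  Base: filing + 18 years → 25 May 2004.
  Examination Delay Credit: +484 days → 21 September 2005.
Expiry of referenced patent MR-190464:
  Base: filing + 18 years → 31 January 2004.
  Examination Delay Credit: +150 days → 29 June 2004.
  Clinical Review Extension: +2033 days → 22 January 2010.
  Interference Suspension Credit: +120 days → 22 May 2010.
Terminal disclaimer: MR-536434 expires on the earlier of 21 September 2005 and 22 May 2010.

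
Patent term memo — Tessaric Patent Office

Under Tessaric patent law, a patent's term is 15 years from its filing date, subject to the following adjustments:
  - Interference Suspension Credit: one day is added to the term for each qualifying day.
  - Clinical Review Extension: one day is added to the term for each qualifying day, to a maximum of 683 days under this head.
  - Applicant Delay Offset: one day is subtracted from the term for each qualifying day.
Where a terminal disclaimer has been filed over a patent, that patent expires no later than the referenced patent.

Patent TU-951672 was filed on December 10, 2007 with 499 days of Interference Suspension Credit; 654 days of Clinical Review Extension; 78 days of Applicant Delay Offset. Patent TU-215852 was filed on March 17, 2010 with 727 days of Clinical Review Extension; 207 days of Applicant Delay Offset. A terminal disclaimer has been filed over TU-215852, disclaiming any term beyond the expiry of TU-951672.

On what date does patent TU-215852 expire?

Natural term of TU-215852:
  Base: filing + 15 years → 17 March 2025.
  Clinical Review Extension: 727 days claimed exceeds the 683-day cap, so +683 days → 29 January 2027.
  Applicant Delay Offset: −207 days → 6 July 2026.
Expiry of referenced patent TU-951672:
  Base: filing + 15 years → 10 December 2022.
  Interference Suspension Credit: +499 days → 22 April 2024.
  Clinical Review Extension: 654 days (within the 683-day cap) → +654 days → 5 February 2026.
  Applicant Delay Offset: −78 days → 19 November 2025.
Terminal disclaimer: TU-215852 expires on the earlier of 6 July 2026 and 19 November 2025.

2025-11-19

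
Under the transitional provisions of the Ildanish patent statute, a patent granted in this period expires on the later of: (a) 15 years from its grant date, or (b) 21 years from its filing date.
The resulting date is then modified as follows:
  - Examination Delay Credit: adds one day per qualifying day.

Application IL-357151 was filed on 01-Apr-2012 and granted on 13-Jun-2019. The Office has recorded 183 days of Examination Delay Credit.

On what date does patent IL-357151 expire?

(a) grant + 15 years → 13 June 2034.
(b) filing + 21 years → 1 April 2033.
Later of the two: 13 June 2034.
Examination Delay Credit: +183 days → 13 December 2034.

2034-12-13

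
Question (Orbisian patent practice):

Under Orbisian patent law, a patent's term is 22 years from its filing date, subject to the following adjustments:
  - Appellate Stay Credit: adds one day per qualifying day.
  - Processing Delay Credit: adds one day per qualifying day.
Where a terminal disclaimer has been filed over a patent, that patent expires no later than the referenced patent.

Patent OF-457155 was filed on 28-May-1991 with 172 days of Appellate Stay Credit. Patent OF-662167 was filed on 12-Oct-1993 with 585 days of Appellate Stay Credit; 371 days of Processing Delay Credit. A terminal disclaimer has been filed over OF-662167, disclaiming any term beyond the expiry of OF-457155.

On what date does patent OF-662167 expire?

Natural term of OF-662167:
  Base: filing + 22 years → 12 October 2015.
  Appellate Stay Credit: +585 days → 19 May 2017.
  Processing Delay Credit: +371 days → 25 May 2018.
Expiry of referenced patent OF-457155:
  Base: filing + 22 years → 28 May 2013.
  Appellate Stay Credit: +172 days → 16 November 2013.
Terminal disclaimer: OF-662167 expires on the earlier of 25 May 2018 and 16 November 2013.

2013-11-16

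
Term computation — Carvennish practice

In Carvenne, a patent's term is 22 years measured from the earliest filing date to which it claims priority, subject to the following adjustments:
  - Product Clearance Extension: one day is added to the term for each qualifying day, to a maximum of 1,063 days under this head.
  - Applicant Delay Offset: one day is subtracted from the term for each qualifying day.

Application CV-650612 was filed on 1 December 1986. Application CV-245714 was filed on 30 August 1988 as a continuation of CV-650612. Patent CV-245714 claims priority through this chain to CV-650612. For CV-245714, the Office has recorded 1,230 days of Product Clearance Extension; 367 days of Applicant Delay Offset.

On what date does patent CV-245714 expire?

2010-10-28

Earliest priority filing: 1 December 1986.
Base term: 1 December 1986 + 22 years → 1 December 2008.
Product Clearance Extension: 1230 days claimed exceeds the 1063-day cap, so +1063 days → 30 October 2011.
Applicant Delay Offset: −367 days → 28 October 2010.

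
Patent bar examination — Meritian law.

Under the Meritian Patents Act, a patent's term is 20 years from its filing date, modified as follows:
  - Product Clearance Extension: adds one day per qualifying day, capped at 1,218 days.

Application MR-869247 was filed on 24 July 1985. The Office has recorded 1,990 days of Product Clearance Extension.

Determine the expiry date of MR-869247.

2008-11-23

Base term: filing date + 20 years → 24 July 2005.
Product Clearance Extension: 1990 days claimed exceeds the 1218-day cap, so +1218 days → 23 November 2008.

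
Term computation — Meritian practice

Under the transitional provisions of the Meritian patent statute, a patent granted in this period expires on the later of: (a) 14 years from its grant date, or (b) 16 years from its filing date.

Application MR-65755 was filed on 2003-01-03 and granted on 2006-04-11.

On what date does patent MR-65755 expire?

(a) grant + 14 years → 11 April 2020.
(b) filing + 16 years → 3 January 2019.
Later of the two: 11 April 2020.

April 11, 2020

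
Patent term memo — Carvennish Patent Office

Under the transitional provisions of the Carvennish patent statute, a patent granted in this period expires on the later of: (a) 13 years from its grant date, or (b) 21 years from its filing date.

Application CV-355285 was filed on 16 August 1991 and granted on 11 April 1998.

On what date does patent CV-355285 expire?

2012-08-16

(a) grant + 13 years → 11 April 2011.
(b) filing + 21 years → 16 August 2012.
Later of the two: 16 August 2012.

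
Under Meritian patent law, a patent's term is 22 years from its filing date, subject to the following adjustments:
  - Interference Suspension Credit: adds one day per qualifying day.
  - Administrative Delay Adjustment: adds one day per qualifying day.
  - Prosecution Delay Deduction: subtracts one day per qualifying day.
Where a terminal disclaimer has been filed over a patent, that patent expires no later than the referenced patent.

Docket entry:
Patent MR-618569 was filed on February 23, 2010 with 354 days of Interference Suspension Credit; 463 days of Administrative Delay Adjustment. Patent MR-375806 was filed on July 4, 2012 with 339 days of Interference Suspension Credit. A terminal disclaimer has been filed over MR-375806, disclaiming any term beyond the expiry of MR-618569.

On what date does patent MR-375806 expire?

2034-05-20

Natural term of MR-375806:
  Base: filing + 22 years → 4 July 2034.
  Interference Suspension Credit: +339 days → 8 June 2035.
Expiry of referenced patent MR-618569:
  Base: filing + 22 years → 23 February 2032.
  Interference Suspension Credit: +354 days → 11 February 2033.
  Administrative Delay Adjustment: +463 days → 20 May 2034.
Terminal disclaimer: MR-375806 expires on the earlier of 8 June 2035 and 20 May 2034.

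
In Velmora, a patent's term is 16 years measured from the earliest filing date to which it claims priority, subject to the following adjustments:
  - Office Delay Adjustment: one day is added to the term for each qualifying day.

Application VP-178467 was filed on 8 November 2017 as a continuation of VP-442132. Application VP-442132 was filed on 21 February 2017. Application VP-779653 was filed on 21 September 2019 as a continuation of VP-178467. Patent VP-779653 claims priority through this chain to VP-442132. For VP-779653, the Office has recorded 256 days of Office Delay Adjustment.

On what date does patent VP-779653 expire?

Earliest priority filing: 21 February 2017.
Base term: 21 February 2017 + 16 years → 21 February 2033.
Office Delay Adjustment: +256 days → 4 November 2033.

November 4, 2033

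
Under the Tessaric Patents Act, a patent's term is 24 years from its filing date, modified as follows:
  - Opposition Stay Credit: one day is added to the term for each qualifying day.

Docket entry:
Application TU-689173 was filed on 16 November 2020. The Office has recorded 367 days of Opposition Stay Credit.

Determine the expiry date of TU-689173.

Base term: filing date + 24 years → 16 November 2044.
Opposition Stay Credit: +367 days → 18 November 2045.

November 18, 2045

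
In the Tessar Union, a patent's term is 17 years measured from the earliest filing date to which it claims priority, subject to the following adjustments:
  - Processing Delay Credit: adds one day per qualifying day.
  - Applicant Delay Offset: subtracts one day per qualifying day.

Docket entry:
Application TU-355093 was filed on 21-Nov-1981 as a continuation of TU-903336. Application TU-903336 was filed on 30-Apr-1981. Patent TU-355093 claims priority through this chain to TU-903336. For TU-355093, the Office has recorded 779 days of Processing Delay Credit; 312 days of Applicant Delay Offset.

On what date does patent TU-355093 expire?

1999-08-10

Earliest priority filing: 30 April 1981.
Base term: 30 April 1981 + 17 years → 30 April 1998.
Processing Delay Credit: +779 days → 17 June 2000.
Applicant Delay Offset: −312 days → 10 August 1999.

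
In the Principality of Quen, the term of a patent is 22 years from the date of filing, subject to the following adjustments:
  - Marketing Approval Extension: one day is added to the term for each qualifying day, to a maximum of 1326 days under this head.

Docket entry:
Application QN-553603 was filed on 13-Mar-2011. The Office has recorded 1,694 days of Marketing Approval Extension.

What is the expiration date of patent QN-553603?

2036-10-29

Base term: filing date + 22 years → 13 March 2033.
Marketing Approval Extension: 1694 days claimed exceeds the 1326-day cap, so +1326 days → 29 October 2036.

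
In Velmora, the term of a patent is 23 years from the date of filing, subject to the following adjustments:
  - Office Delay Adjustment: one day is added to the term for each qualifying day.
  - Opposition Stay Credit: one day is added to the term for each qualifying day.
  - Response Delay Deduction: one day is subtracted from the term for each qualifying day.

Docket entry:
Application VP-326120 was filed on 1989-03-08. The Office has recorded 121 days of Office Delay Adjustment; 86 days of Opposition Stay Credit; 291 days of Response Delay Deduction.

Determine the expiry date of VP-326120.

2011-12-15

Base term: filing date + 23 years → 8 March 2012.
Office Delay Adjustment: +121 days → 7 July 2012.
Opposition Stay Credit: +86 days → 1 October 2012.
Response Delay Deduction: −291 days → 15 December 2011.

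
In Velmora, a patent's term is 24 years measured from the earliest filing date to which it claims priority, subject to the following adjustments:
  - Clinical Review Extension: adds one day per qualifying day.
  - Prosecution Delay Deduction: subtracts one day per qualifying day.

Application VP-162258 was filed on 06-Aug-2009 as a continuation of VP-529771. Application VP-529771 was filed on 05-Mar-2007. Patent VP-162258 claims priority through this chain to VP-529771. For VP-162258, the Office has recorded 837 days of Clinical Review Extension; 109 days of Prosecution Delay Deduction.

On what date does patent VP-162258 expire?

March 2, 2033

Earliest priority filing: 5 March 2007.
Base term: 5 March 2007 + 24 years → 5 March 2031.
Clinical Review Extension: +837 days → 19 June 2033.
Prosecution Delay Deduction: −109 days → 2 March 2033.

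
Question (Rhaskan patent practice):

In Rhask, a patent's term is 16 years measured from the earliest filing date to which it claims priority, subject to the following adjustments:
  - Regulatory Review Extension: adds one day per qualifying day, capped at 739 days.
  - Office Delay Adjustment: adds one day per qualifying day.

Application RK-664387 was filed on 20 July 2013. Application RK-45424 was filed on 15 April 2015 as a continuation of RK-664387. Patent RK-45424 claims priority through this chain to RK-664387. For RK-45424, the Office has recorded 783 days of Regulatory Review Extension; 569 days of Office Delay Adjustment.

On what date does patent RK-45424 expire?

2033-02-17

Earliest priority filing: 20 July 2013.
Base term: 20 July 2013 + 16 years → 20 July 2029.
Regulatory Review Extension: 783 days claimed exceeds the 739-day cap, so +739 days → 29 July 2031.
Office Delay Adjustment: +569 days → 17 February 2033.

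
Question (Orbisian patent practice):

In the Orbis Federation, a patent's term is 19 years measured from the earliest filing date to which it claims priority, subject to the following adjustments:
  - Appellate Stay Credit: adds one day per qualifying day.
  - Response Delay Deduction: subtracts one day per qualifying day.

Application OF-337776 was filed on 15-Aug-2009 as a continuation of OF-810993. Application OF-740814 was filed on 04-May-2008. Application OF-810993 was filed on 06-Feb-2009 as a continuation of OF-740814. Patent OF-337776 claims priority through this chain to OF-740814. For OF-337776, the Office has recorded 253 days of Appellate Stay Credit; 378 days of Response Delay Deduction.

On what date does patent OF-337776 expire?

2026-12-30

Earliest priority filing: 4 May 2008.
Base term: 4 May 2008 + 19 years → 4 May 2027.
Appellate Stay Credit: +253 days → 12 January 2028.
Response Delay Deduction: −378 days → 30 December 2026.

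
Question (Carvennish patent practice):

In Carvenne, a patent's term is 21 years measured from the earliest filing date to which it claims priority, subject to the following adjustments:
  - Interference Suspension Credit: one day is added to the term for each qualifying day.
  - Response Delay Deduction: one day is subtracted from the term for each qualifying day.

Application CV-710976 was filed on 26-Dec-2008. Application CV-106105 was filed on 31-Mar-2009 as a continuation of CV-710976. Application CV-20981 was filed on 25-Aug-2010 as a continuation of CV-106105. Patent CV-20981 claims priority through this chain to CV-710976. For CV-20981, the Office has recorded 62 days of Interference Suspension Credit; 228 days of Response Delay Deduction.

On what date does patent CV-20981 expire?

Earliest priority filing: 26 December 2008.
Base term: 26 December 2008 + 21 years → 26 December 2029.
Interference Suspension Credit: +62 days → 26 February 2030.
Response Delay Deduction: −228 days → 13 July 2029.

July 13, 2029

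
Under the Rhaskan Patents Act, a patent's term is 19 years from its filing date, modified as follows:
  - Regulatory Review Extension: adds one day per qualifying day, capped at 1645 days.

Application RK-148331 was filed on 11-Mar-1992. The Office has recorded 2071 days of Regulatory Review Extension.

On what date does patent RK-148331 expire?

Base term: filing date + 19 years → 11 March 2011.
Regulatory Review Extension: 2071 days claimed exceeds the 1645-day cap, so +1645 days → 11 September 2015.

September 11, 2015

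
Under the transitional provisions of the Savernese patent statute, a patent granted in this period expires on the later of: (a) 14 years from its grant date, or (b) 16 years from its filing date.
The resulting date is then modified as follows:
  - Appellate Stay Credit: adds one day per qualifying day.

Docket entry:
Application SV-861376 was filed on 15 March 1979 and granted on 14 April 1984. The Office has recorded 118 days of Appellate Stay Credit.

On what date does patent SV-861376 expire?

August 10, 1998

(a) grant + 14 years → 14 April 1998.
(b) filing + 16 years → 15 March 1995.
Later of the two: 14 April 1998.
Appellate Stay Credit: +118 days → 10 August 1998.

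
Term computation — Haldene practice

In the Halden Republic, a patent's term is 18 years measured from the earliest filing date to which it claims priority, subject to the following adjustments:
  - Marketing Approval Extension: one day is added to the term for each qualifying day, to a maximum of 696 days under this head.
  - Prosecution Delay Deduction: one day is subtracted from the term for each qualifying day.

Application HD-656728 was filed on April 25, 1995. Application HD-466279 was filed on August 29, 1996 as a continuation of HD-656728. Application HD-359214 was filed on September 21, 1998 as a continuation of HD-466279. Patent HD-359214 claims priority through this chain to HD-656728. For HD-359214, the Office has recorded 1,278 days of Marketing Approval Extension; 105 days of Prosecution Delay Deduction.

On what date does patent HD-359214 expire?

Earliest priority filing: 25 April 1995.
Base term: 25 April 1995 + 18 years → 25 April 2013.
Marketing Approval Extension: 1278 days claimed exceeds the 696-day cap, so +696 days → 22 March 2015.
Prosecution Delay Deduction: −105 days → 7 December 2014.

December 7, 2014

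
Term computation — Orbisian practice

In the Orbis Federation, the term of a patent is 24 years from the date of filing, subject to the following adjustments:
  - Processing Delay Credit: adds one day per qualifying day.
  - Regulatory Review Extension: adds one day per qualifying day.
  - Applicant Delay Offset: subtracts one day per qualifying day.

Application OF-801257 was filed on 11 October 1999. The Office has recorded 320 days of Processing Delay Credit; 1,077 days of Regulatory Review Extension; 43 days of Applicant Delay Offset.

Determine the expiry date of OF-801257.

June 26, 2027

Base term: filing date + 24 years → 11 October 2023.
Processing Delay Credit: +320 days → 26 August 2024.
Regulatory Review Extension: +1077 days → 8 August 2027.
Applicant Delay Offset: −43 days → 26 June 2027.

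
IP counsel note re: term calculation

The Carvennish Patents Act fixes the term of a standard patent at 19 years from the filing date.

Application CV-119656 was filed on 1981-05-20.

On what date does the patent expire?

2000-05-20

Filing date + 19 years → 20 May 2000.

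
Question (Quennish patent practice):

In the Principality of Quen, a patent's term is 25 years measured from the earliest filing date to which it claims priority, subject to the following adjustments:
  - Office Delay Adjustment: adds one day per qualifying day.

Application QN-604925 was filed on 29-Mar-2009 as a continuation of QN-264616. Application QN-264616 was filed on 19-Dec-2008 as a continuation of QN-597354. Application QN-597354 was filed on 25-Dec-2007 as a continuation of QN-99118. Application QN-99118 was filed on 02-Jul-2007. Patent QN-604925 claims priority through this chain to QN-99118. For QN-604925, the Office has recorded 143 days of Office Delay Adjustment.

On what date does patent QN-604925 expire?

Earliest priority filing: 2 July 2007.
Base term: 2 July 2007 + 25 years → 2 July 2032.
Office Delay Adjustment: +143 days → 22 November 2032.

2032-11-22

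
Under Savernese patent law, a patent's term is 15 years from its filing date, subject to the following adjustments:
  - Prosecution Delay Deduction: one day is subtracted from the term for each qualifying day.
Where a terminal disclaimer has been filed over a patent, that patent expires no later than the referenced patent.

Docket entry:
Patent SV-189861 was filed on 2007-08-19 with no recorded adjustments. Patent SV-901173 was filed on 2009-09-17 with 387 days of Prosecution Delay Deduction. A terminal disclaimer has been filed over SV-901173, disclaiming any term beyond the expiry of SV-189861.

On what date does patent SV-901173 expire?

Natural term of SV-901173:
  Base: filing + 15 years → 17 September 2024.
  Prosecution Delay Deduction: −387 days → 27 August 2023.
Expiry of referenced patent SV-189861:
  Base: filing + 15 years → 19 August 2022.
Terminal disclaimer: SV-901173 expires on the earlier of 27 August 2023 and 19 August 2022.

August 19, 2022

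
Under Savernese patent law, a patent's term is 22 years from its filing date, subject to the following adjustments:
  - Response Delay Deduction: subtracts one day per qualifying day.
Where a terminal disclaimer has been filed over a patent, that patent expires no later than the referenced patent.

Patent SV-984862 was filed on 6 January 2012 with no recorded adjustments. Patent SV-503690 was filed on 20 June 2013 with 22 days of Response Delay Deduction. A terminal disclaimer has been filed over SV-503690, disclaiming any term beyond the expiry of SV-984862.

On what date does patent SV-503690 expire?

Natural term of SV-503690:
  Base: filing + 22 years → 20 June 2035.
  Response Delay Deduction: −22 days → 29 May 2035.
Expiry of referenced patent SV-984862:
  Base: filing + 22 years → 6 January 2034.
Terminal disclaimer: SV-503690 expires on the earlier of 29 May 2035 and 6 January 2034.

January 6, 2034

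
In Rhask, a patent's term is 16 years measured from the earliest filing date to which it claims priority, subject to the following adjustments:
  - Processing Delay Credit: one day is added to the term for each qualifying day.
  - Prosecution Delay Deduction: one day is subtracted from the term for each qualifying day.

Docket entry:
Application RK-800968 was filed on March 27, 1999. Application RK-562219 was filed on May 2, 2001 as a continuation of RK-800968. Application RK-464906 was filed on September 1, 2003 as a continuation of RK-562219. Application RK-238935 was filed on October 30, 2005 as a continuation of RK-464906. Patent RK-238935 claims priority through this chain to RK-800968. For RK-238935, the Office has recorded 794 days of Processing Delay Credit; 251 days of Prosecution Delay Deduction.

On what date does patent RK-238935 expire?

Earliest priority filing: 27 March 1999.
Base term: 27 March 1999 + 16 years → 27 March 2015.
Processing Delay Credit: +794 days → 29 May 2017.
Prosecution Delay Deduction: −251 days → 20 September 2016.

September 20, 2016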